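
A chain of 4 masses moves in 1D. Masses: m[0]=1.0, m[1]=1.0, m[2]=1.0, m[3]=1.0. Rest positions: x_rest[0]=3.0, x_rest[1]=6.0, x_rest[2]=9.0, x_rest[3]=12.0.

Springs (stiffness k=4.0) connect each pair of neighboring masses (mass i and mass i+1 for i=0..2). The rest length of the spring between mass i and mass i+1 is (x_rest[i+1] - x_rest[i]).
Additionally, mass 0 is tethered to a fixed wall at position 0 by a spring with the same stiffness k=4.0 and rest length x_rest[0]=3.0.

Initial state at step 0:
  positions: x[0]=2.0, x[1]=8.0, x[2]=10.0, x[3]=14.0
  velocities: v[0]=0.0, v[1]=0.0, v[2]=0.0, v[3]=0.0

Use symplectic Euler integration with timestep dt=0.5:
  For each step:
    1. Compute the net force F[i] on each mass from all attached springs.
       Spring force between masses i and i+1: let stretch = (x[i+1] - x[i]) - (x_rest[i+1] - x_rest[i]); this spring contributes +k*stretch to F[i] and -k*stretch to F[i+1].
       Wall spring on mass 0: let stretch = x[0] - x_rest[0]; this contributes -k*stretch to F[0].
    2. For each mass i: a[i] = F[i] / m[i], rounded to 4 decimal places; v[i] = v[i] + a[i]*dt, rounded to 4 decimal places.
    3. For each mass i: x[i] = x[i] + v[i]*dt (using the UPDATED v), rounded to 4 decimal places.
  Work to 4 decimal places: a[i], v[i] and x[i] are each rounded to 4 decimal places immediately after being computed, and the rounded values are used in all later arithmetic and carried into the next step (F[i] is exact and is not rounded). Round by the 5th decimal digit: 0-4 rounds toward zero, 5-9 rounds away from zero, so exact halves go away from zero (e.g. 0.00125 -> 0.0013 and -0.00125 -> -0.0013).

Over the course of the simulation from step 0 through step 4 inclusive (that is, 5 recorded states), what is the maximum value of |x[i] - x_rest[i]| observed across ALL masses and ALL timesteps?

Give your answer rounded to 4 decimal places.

Answer: 4.0000

Derivation:
Step 0: x=[2.0000 8.0000 10.0000 14.0000] v=[0.0000 0.0000 0.0000 0.0000]
Step 1: x=[6.0000 4.0000 12.0000 13.0000] v=[8.0000 -8.0000 4.0000 -2.0000]
Step 2: x=[2.0000 10.0000 7.0000 14.0000] v=[-8.0000 12.0000 -10.0000 2.0000]
Step 3: x=[4.0000 5.0000 12.0000 11.0000] v=[4.0000 -10.0000 10.0000 -6.0000]
Step 4: x=[3.0000 6.0000 9.0000 12.0000] v=[-2.0000 2.0000 -6.0000 2.0000]
Max displacement = 4.0000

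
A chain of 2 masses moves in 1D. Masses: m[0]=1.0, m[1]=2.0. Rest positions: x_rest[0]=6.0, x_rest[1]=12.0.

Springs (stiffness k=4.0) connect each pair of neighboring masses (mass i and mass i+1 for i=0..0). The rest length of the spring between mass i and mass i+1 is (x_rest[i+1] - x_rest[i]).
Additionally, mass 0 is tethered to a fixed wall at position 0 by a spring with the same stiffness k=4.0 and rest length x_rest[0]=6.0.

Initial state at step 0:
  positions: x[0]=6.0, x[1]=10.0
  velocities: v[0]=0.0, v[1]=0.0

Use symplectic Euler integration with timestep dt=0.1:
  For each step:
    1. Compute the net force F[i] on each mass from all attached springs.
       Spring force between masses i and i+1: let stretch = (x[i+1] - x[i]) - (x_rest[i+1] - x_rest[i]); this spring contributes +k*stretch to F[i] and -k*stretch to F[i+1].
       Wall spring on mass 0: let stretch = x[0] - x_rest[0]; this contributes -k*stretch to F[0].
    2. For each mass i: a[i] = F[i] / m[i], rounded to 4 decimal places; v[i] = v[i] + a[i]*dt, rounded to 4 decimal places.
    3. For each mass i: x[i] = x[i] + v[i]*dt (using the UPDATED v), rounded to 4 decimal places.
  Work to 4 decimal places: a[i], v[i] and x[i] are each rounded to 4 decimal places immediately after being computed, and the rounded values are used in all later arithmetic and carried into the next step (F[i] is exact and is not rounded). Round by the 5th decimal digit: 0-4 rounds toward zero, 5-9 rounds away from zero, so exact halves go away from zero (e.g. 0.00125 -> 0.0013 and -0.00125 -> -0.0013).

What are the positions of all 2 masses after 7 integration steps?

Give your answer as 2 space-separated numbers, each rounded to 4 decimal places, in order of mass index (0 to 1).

Step 0: x=[6.0000 10.0000] v=[0.0000 0.0000]
Step 1: x=[5.9200 10.0400] v=[-0.8000 0.4000]
Step 2: x=[5.7680 10.1176] v=[-1.5200 0.7760]
Step 3: x=[5.5593 10.2282] v=[-2.0874 1.1061]
Step 4: x=[5.3149 10.3654] v=[-2.4436 1.3723]
Step 5: x=[5.0600 10.5216] v=[-2.5494 1.5622]
Step 6: x=[4.8211 10.6886] v=[-2.3888 1.6699]
Step 7: x=[4.6241 10.8582] v=[-1.9702 1.6964]

Answer: 4.6241 10.8582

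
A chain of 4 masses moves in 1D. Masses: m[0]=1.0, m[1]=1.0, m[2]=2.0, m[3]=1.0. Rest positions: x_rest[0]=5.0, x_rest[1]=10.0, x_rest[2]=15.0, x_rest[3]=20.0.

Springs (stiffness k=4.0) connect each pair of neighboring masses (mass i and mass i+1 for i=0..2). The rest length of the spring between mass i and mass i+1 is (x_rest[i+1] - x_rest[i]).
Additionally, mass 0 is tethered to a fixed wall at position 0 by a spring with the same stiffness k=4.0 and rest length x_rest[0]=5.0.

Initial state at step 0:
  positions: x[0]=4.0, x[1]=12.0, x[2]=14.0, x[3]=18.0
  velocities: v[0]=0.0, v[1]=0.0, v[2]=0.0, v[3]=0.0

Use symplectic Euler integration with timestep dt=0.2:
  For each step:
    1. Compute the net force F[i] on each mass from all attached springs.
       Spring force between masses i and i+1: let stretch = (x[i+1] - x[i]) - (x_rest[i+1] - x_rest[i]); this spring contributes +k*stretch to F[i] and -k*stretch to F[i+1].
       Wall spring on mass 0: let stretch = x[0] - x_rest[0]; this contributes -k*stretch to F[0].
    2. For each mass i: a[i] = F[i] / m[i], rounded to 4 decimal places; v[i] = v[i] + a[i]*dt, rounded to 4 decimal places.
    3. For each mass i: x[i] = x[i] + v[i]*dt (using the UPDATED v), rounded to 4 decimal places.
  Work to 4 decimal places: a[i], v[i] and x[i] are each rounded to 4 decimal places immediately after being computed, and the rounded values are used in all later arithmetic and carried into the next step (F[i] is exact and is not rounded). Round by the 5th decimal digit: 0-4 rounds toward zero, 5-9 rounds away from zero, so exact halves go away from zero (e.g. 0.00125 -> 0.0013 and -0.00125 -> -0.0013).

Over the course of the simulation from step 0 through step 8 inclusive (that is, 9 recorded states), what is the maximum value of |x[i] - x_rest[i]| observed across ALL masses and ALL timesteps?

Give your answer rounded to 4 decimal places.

Step 0: x=[4.0000 12.0000 14.0000 18.0000] v=[0.0000 0.0000 0.0000 0.0000]
Step 1: x=[4.6400 11.0400 14.1600 18.1600] v=[3.2000 -4.8000 0.8000 0.8000]
Step 2: x=[5.5616 9.5552 14.3904 18.4800] v=[4.6080 -7.4240 1.1520 1.6000]
Step 3: x=[6.2323 8.2051 14.5612 18.9457] v=[3.3536 -6.7507 0.8538 2.3283]
Step 4: x=[6.2215 7.5563 14.5742 19.5098] v=[-0.0540 -3.2441 0.0652 2.8207]
Step 5: x=[5.4288 7.8168 14.4207 20.0842] v=[-3.9634 1.3024 -0.7677 2.8722]
Step 6: x=[4.1496 8.7518 14.1919 20.5525] v=[-6.3960 4.6751 -1.1439 2.3414]
Step 7: x=[2.9428 9.8209 14.0368 20.8031] v=[-6.0339 5.3454 -0.7757 1.2529]
Step 8: x=[2.3657 10.4640 14.0857 20.7711] v=[-2.8857 3.2156 0.2445 -0.1601]
Max displacement = 2.6343

Answer: 2.6343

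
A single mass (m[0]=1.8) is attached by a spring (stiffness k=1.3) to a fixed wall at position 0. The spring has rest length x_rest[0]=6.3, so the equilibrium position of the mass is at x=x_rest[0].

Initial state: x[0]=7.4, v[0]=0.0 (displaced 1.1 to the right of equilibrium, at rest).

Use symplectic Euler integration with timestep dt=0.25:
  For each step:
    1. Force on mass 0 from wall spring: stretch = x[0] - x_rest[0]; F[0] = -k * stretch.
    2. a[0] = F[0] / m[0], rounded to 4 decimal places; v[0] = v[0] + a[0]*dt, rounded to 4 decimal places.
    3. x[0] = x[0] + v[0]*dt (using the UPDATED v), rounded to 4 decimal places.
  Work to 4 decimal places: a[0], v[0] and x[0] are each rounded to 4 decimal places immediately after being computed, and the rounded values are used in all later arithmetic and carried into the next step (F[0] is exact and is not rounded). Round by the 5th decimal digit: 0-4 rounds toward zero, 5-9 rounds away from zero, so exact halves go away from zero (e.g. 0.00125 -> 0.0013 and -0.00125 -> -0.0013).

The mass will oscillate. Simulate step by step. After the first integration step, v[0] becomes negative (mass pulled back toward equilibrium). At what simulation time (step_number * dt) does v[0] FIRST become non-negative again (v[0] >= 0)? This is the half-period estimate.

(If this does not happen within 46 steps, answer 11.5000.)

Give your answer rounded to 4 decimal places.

Answer: 3.7500

Derivation:
Step 0: x=[7.4000] v=[0.0000]
Step 1: x=[7.3504] v=[-0.1986]
Step 2: x=[7.2533] v=[-0.3883]
Step 3: x=[7.1132] v=[-0.5604]
Step 4: x=[6.9364] v=[-0.7072]
Step 5: x=[6.7309] v=[-0.8221]
Step 6: x=[6.5059] v=[-0.8999]
Step 7: x=[6.2716] v=[-0.9371]
Step 8: x=[6.0386] v=[-0.9320]
Step 9: x=[5.8174] v=[-0.8848]
Step 10: x=[5.6180] v=[-0.7977]
Step 11: x=[5.4494] v=[-0.6746]
Step 12: x=[5.3192] v=[-0.5210]
Step 13: x=[5.2332] v=[-0.3439]
Step 14: x=[5.1954] v=[-0.1513]
Step 15: x=[5.2075] v=[0.0482]
First v>=0 after going negative at step 15, time=3.7500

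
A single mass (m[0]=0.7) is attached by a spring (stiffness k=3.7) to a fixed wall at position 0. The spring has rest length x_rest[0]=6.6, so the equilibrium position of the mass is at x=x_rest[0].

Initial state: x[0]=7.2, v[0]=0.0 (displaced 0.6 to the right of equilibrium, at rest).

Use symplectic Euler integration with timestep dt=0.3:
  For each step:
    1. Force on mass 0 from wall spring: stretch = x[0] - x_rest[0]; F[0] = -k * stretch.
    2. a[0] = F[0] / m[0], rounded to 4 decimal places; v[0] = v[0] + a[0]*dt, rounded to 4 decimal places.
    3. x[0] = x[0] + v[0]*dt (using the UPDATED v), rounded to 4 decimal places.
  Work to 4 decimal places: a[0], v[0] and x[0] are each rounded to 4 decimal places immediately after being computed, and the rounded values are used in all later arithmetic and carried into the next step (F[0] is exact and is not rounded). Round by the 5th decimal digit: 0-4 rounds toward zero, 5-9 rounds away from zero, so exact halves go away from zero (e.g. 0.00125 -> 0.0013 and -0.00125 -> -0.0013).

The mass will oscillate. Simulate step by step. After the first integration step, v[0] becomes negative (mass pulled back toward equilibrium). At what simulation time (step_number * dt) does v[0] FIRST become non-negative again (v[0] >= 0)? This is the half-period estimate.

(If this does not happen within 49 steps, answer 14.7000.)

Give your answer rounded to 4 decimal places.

Answer: 1.5000

Derivation:
Step 0: x=[7.2000] v=[0.0000]
Step 1: x=[6.9146] v=[-0.9514]
Step 2: x=[6.4795] v=[-1.4503]
Step 3: x=[6.1017] v=[-1.2592]
Step 4: x=[5.9610] v=[-0.4690]
Step 5: x=[6.1243] v=[0.5443]
First v>=0 after going negative at step 5, time=1.5000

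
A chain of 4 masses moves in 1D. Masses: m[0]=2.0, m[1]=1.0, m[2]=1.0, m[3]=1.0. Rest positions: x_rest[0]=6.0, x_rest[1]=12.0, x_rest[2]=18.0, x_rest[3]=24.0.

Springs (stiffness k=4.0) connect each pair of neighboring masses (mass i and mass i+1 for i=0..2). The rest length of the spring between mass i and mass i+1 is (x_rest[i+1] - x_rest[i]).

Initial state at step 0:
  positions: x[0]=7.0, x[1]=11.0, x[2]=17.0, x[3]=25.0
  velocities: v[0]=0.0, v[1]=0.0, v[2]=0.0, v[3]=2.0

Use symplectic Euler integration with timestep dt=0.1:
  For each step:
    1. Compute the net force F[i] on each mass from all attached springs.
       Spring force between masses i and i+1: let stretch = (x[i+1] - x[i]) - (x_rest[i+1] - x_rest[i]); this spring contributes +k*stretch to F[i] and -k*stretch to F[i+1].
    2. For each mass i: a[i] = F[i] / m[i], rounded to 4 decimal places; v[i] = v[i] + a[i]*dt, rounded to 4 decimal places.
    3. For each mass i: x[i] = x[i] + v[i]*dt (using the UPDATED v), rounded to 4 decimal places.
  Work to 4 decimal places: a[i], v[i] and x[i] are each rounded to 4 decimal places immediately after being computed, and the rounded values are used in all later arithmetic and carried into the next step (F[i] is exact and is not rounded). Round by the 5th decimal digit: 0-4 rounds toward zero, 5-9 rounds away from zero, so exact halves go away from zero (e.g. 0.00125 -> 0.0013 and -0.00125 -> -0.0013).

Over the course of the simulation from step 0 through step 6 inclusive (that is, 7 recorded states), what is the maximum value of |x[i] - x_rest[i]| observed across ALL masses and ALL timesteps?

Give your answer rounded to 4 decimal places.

Answer: 1.1584

Derivation:
Step 0: x=[7.0000 11.0000 17.0000 25.0000] v=[0.0000 0.0000 0.0000 2.0000]
Step 1: x=[6.9600 11.0800 17.0800 25.1200] v=[-0.4000 0.8000 0.8000 1.2000]
Step 2: x=[6.8824 11.2352 17.2416 25.1584] v=[-0.7760 1.5520 1.6160 0.3840]
Step 3: x=[6.7719 11.4565 17.4796 25.1201] v=[-1.1054 2.2134 2.3802 -0.3827]
Step 4: x=[6.6351 11.7314 17.7823 25.0162] v=[-1.3685 2.7488 3.0272 -1.0389]
Step 5: x=[6.4802 12.0445 18.1323 24.8630] v=[-1.5492 3.1306 3.5004 -1.5325]
Step 6: x=[6.3166 12.3785 18.5081 24.6805] v=[-1.6363 3.3400 3.7576 -1.8248]
Max displacement = 1.1584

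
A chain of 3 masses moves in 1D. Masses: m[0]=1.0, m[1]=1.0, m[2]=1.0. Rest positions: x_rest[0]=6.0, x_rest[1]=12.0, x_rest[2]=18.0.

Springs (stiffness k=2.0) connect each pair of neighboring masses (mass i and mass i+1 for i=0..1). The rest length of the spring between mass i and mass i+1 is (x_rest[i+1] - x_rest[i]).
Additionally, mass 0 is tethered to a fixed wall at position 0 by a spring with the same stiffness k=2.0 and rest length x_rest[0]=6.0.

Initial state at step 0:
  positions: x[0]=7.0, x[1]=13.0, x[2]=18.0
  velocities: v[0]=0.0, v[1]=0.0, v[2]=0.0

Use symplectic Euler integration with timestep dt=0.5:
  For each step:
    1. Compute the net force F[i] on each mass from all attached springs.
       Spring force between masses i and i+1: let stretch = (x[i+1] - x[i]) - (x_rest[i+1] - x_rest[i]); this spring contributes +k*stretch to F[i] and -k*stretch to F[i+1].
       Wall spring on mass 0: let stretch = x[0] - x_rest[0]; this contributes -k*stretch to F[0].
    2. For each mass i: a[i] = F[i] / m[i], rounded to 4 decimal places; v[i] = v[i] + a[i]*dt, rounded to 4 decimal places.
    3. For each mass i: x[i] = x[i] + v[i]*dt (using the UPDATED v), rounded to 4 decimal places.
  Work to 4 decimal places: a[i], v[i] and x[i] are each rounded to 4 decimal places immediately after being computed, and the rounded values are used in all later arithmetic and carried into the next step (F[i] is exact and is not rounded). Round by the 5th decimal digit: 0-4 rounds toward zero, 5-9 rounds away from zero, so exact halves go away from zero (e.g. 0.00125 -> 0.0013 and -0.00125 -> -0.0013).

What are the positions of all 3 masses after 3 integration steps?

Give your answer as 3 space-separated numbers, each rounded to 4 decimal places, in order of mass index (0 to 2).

Answer: 5.2500 11.8750 19.0000

Derivation:
Step 0: x=[7.0000 13.0000 18.0000] v=[0.0000 0.0000 0.0000]
Step 1: x=[6.5000 12.5000 18.5000] v=[-1.0000 -1.0000 1.0000]
Step 2: x=[5.7500 12.0000 19.0000] v=[-1.5000 -1.0000 1.0000]
Step 3: x=[5.2500 11.8750 19.0000] v=[-1.0000 -0.2500 0.0000]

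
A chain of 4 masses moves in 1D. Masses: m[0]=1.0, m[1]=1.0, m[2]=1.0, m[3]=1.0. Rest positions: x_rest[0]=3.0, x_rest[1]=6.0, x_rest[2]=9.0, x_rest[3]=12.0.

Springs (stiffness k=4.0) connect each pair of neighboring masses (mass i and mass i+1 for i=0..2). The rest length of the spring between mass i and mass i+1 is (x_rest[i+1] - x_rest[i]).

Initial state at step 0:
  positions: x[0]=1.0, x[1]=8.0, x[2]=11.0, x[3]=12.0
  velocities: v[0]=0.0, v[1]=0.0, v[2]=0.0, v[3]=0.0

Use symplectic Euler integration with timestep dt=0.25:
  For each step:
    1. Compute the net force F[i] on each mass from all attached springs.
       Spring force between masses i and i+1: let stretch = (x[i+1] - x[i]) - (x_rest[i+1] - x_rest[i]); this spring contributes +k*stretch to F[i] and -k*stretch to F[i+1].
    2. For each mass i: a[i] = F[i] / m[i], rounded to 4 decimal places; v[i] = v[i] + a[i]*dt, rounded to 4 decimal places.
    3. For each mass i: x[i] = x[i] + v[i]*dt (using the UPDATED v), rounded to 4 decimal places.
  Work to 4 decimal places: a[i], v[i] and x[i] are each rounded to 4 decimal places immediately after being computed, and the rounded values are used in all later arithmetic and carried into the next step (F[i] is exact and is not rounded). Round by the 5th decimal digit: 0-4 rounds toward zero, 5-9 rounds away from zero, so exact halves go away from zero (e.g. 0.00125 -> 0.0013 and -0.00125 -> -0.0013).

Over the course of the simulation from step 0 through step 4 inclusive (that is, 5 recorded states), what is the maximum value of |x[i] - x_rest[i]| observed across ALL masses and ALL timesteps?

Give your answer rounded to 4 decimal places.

Step 0: x=[1.0000 8.0000 11.0000 12.0000] v=[0.0000 0.0000 0.0000 0.0000]
Step 1: x=[2.0000 7.0000 10.5000 12.5000] v=[4.0000 -4.0000 -2.0000 2.0000]
Step 2: x=[3.5000 5.6250 9.6250 13.2500] v=[6.0000 -5.5000 -3.5000 3.0000]
Step 3: x=[4.7813 4.7188 8.6563 13.8438] v=[5.1250 -3.6250 -3.8750 2.3750]
Step 4: x=[5.2969 4.8126 8.0001 13.8907] v=[2.0625 0.3750 -2.6250 0.1875]
Max displacement = 2.2969

Answer: 2.2969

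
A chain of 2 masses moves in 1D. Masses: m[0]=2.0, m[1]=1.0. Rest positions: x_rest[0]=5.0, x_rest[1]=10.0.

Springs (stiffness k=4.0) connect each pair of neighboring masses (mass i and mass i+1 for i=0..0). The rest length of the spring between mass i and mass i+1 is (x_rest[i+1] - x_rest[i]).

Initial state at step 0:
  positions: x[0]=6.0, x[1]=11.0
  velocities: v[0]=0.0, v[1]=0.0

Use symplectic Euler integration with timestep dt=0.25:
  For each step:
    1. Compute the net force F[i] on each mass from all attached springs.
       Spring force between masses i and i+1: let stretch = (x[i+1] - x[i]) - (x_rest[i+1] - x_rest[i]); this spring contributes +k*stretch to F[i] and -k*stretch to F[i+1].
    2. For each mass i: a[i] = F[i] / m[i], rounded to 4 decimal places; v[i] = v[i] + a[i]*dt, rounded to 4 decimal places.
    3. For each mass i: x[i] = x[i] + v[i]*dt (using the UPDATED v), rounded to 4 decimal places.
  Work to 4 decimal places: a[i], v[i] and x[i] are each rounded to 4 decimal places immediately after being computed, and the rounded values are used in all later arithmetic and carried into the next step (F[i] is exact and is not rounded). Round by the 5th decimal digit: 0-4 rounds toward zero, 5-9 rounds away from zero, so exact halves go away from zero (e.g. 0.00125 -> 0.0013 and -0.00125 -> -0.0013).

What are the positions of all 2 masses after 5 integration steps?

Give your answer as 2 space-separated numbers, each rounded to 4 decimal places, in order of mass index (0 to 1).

Step 0: x=[6.0000 11.0000] v=[0.0000 0.0000]
Step 1: x=[6.0000 11.0000] v=[0.0000 0.0000]
Step 2: x=[6.0000 11.0000] v=[0.0000 0.0000]
Step 3: x=[6.0000 11.0000] v=[0.0000 0.0000]
Step 4: x=[6.0000 11.0000] v=[0.0000 0.0000]
Step 5: x=[6.0000 11.0000] v=[0.0000 0.0000]

Answer: 6.0000 11.0000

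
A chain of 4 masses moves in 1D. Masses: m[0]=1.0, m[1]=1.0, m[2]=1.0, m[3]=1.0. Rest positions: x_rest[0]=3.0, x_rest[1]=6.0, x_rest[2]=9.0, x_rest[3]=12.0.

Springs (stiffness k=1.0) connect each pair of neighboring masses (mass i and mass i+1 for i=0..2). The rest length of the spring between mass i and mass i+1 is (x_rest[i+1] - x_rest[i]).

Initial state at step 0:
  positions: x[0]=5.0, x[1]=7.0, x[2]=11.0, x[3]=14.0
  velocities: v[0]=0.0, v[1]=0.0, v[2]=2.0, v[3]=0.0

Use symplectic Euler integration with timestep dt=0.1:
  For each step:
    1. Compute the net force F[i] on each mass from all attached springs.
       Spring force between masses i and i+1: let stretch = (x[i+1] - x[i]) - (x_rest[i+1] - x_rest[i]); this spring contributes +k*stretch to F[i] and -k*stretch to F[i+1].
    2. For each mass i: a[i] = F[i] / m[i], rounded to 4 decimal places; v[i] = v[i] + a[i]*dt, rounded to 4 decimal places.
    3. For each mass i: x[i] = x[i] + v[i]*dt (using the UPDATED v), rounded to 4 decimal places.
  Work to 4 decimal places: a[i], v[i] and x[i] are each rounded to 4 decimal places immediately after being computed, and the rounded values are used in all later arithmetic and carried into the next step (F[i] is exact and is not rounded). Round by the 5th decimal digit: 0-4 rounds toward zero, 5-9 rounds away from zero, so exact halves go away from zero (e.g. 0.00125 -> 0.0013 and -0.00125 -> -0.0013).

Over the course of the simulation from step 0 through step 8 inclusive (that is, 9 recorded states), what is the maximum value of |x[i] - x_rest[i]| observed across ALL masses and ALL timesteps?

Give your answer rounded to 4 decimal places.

Answer: 3.0104

Derivation:
Step 0: x=[5.0000 7.0000 11.0000 14.0000] v=[0.0000 0.0000 2.0000 0.0000]
Step 1: x=[4.9900 7.0200 11.1900 14.0000] v=[-0.1000 0.2000 1.9000 0.0000]
Step 2: x=[4.9703 7.0614 11.3664 14.0019] v=[-0.1970 0.4140 1.7640 0.0190]
Step 3: x=[4.9415 7.1249 11.5261 14.0075] v=[-0.2879 0.6354 1.5971 0.0555]
Step 4: x=[4.9045 7.2106 11.6666 14.0182] v=[-0.3696 0.8572 1.4051 0.1074]
Step 5: x=[4.8606 7.3178 11.7861 14.0354] v=[-0.4390 1.0722 1.1947 0.1722]
Step 6: x=[4.8113 7.4451 11.8834 14.0601] v=[-0.4933 1.2733 0.9728 0.2473]
Step 7: x=[4.7583 7.5905 11.9581 14.0931] v=[-0.5299 1.4538 0.7466 0.3296]
Step 8: x=[4.7036 7.7512 12.0104 14.1347] v=[-0.5467 1.6073 0.5233 0.4161]
Max displacement = 3.0104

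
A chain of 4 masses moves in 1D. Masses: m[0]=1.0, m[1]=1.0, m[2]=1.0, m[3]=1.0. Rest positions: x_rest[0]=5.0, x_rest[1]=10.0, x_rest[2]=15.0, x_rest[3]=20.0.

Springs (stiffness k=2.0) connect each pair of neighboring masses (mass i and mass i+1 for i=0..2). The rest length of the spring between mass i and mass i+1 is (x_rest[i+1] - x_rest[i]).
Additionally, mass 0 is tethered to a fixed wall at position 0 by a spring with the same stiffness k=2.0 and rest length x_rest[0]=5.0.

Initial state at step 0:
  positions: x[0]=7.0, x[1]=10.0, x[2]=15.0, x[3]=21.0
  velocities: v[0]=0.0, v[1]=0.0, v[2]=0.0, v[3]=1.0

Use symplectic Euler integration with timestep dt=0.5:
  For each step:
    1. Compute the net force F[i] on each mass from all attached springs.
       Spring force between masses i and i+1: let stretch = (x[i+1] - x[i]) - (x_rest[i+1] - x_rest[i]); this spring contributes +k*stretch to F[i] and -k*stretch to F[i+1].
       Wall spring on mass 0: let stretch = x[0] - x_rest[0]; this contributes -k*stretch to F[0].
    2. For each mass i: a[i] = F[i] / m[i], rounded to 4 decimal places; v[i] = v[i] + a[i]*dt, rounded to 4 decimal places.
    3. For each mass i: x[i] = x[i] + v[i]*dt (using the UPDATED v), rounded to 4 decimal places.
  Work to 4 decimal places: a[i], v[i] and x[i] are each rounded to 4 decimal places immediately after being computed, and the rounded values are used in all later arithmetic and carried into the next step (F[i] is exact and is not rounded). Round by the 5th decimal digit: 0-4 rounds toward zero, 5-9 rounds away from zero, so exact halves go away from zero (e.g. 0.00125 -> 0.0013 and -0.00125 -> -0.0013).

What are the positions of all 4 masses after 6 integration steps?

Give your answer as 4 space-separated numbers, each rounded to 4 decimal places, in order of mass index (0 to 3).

Answer: 5.7657 11.1719 14.6719 21.2500

Derivation:
Step 0: x=[7.0000 10.0000 15.0000 21.0000] v=[0.0000 0.0000 0.0000 1.0000]
Step 1: x=[5.0000 11.0000 15.5000 21.0000] v=[-4.0000 2.0000 1.0000 0.0000]
Step 2: x=[3.5000 11.2500 16.5000 20.7500] v=[-3.0000 0.5000 2.0000 -0.5000]
Step 3: x=[4.1250 10.2500 17.0000 20.8750] v=[1.2500 -2.0000 1.0000 0.2500]
Step 4: x=[5.7500 9.5625 16.0625 21.5625] v=[3.2500 -1.3750 -1.8750 1.3750]
Step 5: x=[6.4063 10.2188 14.6250 22.0000] v=[1.3125 1.3125 -2.8750 0.8750]
Step 6: x=[5.7657 11.1719 14.6719 21.2500] v=[-1.2813 1.9062 0.0938 -1.5000]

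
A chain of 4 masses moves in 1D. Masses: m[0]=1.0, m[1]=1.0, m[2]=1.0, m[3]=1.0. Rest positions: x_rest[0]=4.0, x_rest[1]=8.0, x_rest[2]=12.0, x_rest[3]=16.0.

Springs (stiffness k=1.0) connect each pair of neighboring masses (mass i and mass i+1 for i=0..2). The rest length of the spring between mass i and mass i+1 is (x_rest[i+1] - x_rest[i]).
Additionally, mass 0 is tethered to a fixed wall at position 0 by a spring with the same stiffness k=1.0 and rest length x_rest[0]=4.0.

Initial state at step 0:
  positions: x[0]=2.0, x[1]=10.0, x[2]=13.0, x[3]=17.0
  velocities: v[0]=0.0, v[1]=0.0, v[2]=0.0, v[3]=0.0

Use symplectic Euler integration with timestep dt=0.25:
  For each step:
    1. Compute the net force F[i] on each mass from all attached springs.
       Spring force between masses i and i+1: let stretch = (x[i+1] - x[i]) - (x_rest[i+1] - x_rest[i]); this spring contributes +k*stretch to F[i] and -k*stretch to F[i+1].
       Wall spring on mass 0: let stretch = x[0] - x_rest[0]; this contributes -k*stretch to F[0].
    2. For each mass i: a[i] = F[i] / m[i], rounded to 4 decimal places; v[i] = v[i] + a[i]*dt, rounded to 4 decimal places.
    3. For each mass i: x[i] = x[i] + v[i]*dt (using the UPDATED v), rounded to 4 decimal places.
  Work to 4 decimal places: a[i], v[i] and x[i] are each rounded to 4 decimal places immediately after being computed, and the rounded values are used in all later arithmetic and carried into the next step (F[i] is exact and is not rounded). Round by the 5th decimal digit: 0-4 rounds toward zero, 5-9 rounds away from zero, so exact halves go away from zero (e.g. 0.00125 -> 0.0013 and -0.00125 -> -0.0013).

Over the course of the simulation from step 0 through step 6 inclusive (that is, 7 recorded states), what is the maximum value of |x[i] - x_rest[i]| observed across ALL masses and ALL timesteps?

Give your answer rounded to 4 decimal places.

Step 0: x=[2.0000 10.0000 13.0000 17.0000] v=[0.0000 0.0000 0.0000 0.0000]
Step 1: x=[2.3750 9.6875 13.0625 17.0000] v=[1.5000 -1.2500 0.2500 0.0000]
Step 2: x=[3.0586 9.1289 13.1602 17.0039] v=[2.7344 -2.2344 0.3906 0.0156]
Step 3: x=[3.9304 8.4429 13.2461 17.0176] v=[3.4873 -2.7442 0.3437 0.0547]
Step 4: x=[4.8386 7.7750 13.2676 17.0456] v=[3.6328 -2.6715 0.0858 0.1118]
Step 5: x=[5.6279 7.2669 13.1819 17.0874] v=[3.1573 -2.0325 -0.3429 0.1673]
Step 6: x=[6.1679 7.0260 12.9706 17.1351] v=[2.1601 -0.9635 -0.8453 0.1909]
Max displacement = 2.1679

Answer: 2.1679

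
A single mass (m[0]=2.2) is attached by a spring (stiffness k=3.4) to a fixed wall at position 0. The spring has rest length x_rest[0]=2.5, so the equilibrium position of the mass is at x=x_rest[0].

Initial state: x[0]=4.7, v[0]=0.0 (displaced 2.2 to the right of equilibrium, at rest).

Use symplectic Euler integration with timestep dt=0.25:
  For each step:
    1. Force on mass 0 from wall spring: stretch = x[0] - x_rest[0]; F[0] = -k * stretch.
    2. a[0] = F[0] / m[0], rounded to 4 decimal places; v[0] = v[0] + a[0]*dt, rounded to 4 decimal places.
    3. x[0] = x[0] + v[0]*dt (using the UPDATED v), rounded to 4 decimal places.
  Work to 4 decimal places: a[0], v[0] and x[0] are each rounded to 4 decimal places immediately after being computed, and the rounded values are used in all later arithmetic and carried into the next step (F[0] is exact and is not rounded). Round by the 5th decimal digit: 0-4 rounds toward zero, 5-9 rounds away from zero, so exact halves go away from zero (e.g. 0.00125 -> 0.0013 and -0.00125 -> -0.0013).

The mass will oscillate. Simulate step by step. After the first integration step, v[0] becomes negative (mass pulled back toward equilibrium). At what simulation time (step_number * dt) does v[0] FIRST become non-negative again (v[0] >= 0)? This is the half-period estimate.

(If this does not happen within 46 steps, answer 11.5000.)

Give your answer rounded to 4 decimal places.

Step 0: x=[4.7000] v=[0.0000]
Step 1: x=[4.4875] v=[-0.8500]
Step 2: x=[4.0830] v=[-1.6179]
Step 3: x=[3.5256] v=[-2.2295]
Step 4: x=[2.8692] v=[-2.6258]
Step 5: x=[2.1771] v=[-2.7685]
Step 6: x=[1.5162] v=[-2.6438]
Step 7: x=[0.9503] v=[-2.2637]
Step 8: x=[0.5341] v=[-1.6650]
Step 9: x=[0.3077] v=[-0.9055]
Step 10: x=[0.2931] v=[-0.0585]
Step 11: x=[0.4917] v=[0.7942]
First v>=0 after going negative at step 11, time=2.7500

Answer: 2.7500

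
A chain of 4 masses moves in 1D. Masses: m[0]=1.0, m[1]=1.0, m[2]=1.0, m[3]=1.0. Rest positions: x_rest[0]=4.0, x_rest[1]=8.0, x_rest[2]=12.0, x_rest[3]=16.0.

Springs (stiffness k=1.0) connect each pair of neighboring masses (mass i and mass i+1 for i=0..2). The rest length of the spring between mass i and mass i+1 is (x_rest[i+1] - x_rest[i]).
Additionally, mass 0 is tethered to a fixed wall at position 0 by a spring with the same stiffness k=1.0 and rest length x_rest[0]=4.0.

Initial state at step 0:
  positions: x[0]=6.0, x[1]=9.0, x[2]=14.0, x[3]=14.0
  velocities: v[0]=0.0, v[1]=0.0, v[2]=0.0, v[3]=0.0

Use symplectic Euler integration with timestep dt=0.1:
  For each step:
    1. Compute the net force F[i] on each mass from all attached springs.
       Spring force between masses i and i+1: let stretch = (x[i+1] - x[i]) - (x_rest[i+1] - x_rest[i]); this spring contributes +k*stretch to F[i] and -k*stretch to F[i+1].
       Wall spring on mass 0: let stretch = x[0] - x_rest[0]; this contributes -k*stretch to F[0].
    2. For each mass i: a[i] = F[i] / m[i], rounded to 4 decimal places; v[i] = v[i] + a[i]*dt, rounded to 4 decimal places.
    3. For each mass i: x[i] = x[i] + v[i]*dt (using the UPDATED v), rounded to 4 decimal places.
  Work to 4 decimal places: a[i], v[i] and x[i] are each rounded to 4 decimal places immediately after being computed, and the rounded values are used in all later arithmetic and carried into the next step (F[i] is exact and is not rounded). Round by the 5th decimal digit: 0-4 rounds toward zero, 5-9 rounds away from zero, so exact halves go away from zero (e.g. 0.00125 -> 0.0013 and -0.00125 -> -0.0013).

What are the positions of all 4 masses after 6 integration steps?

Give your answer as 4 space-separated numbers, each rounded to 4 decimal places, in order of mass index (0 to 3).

Step 0: x=[6.0000 9.0000 14.0000 14.0000] v=[0.0000 0.0000 0.0000 0.0000]
Step 1: x=[5.9700 9.0200 13.9500 14.0400] v=[-0.3000 0.2000 -0.5000 0.4000]
Step 2: x=[5.9108 9.0588 13.8516 14.1191] v=[-0.5920 0.3880 -0.9840 0.7910]
Step 3: x=[5.8240 9.1141 13.7080 14.2355] v=[-0.8683 0.5525 -1.4365 1.1643]
Step 4: x=[5.7118 9.1824 13.5237 14.3867] v=[-1.1217 0.6829 -1.8431 1.5116]
Step 5: x=[5.5772 9.2594 13.3046 14.5692] v=[-1.3458 0.7700 -2.1909 1.8253]
Step 6: x=[5.4237 9.3400 13.0577 14.7791] v=[-1.5353 0.8063 -2.4690 2.0988]

Answer: 5.4237 9.3400 13.0577 14.7791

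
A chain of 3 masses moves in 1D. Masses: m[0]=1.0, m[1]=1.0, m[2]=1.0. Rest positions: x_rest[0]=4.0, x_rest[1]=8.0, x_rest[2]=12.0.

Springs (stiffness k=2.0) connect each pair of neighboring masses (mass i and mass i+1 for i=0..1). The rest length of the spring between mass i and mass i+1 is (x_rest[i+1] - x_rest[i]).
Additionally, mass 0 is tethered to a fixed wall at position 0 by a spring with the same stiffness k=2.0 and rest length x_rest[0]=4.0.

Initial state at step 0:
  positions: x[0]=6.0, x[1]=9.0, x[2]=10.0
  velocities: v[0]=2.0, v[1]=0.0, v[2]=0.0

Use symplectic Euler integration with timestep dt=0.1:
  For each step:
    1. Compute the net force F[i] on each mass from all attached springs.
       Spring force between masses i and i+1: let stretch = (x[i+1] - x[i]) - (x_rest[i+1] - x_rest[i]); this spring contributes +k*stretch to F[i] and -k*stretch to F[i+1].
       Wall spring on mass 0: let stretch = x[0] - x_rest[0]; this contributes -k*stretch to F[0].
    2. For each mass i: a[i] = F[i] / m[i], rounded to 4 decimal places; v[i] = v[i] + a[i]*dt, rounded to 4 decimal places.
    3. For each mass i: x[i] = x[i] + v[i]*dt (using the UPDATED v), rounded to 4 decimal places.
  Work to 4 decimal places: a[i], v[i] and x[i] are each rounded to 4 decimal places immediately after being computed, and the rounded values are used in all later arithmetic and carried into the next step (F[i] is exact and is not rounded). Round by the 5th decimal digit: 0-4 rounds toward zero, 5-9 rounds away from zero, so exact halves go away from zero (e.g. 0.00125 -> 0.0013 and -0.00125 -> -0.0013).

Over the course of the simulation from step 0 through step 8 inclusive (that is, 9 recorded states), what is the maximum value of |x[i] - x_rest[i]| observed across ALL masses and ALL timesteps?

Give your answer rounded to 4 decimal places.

Step 0: x=[6.0000 9.0000 10.0000] v=[2.0000 0.0000 0.0000]
Step 1: x=[6.1400 8.9600 10.0600] v=[1.4000 -0.4000 0.6000]
Step 2: x=[6.2136 8.8856 10.1780] v=[0.7360 -0.7440 1.1800]
Step 3: x=[6.2164 8.7836 10.3502] v=[0.0277 -1.0199 1.7215]
Step 4: x=[6.1462 8.6616 10.5710] v=[-0.7021 -1.2200 2.2082]
Step 5: x=[6.0034 8.5275 10.8336] v=[-1.4283 -1.3412 2.6263]
Step 6: x=[5.7910 8.3890 11.1301] v=[-2.1242 -1.3848 2.9651]
Step 7: x=[5.5147 8.2534 11.4518] v=[-2.7628 -1.3562 3.2169]
Step 8: x=[5.1829 8.1270 11.7895] v=[-3.3180 -1.2643 3.3772]
Max displacement = 2.2164

Answer: 2.2164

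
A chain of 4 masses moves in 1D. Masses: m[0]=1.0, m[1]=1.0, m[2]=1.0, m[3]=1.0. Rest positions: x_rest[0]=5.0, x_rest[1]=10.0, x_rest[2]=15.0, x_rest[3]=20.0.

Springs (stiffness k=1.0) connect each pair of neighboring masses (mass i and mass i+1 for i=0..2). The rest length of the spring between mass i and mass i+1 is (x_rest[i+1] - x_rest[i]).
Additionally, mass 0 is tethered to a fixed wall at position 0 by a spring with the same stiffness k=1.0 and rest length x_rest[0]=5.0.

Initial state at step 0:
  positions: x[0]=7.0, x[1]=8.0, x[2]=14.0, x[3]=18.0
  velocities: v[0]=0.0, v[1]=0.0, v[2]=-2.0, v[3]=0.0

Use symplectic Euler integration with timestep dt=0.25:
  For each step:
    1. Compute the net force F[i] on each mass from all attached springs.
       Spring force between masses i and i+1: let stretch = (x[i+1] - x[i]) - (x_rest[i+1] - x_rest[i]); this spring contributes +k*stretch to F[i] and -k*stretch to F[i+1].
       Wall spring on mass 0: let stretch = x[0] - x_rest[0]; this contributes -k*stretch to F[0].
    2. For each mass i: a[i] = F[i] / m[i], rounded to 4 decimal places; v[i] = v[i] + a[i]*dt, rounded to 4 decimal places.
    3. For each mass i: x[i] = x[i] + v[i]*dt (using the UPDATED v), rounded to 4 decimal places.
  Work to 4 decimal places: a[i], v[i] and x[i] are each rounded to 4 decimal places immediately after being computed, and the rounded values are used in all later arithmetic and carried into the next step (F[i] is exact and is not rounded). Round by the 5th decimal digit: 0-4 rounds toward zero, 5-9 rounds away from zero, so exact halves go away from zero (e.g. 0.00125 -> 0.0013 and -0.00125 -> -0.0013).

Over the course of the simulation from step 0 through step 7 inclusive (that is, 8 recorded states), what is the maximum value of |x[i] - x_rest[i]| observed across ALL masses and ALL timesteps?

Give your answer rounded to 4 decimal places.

Answer: 3.2450

Derivation:
Step 0: x=[7.0000 8.0000 14.0000 18.0000] v=[0.0000 0.0000 -2.0000 0.0000]
Step 1: x=[6.6250 8.3125 13.3750 18.0625] v=[-1.5000 1.2500 -2.5000 0.2500]
Step 2: x=[5.9414 8.8360 12.7266 18.1445] v=[-2.7344 2.0938 -2.5938 0.3281]
Step 3: x=[5.0674 9.4217 12.1736 18.2004] v=[-3.4961 2.3428 -2.2120 0.2236]
Step 4: x=[4.1488 9.9073 11.8253 18.1921] v=[-3.6744 1.9422 -1.3933 -0.0331]
Step 5: x=[3.3308 10.1528 11.7550 18.0984] v=[-3.2720 0.9821 -0.2811 -0.3748]
Step 6: x=[2.7310 10.0721 11.9811 17.9207] v=[-2.3992 -0.3229 0.9042 -0.7107]
Step 7: x=[2.4193 9.6519 12.4591 17.6843] v=[-1.2467 -1.6809 1.9119 -0.9456]
Max displacement = 3.2450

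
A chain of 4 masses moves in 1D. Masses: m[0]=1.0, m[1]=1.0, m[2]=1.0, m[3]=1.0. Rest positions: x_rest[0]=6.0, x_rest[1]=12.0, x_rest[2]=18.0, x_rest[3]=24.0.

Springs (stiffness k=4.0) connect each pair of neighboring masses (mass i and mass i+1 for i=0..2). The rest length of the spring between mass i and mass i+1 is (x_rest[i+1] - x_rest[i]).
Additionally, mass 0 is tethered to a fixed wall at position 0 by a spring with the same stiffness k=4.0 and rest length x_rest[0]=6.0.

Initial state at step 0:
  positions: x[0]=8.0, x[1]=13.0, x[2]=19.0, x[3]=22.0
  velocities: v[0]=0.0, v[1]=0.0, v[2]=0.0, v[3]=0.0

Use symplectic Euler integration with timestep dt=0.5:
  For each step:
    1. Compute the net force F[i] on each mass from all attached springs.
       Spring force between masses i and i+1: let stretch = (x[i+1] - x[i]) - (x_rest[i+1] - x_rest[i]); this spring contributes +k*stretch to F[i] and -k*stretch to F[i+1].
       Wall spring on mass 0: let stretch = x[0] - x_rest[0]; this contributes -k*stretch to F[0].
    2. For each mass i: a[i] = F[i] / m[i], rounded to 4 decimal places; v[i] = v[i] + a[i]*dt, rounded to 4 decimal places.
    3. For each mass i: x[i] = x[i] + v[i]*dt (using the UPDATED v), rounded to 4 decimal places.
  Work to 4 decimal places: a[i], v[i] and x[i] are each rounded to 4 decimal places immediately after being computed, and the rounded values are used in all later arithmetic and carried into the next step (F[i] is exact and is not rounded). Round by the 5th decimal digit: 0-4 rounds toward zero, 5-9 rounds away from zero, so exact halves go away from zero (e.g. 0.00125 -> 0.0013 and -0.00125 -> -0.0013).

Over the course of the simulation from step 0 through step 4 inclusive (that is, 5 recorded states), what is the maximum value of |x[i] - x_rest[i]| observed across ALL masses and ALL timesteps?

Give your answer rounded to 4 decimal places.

Step 0: x=[8.0000 13.0000 19.0000 22.0000] v=[0.0000 0.0000 0.0000 0.0000]
Step 1: x=[5.0000 14.0000 16.0000 25.0000] v=[-6.0000 2.0000 -6.0000 6.0000]
Step 2: x=[6.0000 8.0000 20.0000 25.0000] v=[2.0000 -12.0000 8.0000 0.0000]
Step 3: x=[3.0000 12.0000 17.0000 26.0000] v=[-6.0000 8.0000 -6.0000 2.0000]
Step 4: x=[6.0000 12.0000 18.0000 24.0000] v=[6.0000 0.0000 2.0000 -4.0000]
Max displacement = 4.0000

Answer: 4.0000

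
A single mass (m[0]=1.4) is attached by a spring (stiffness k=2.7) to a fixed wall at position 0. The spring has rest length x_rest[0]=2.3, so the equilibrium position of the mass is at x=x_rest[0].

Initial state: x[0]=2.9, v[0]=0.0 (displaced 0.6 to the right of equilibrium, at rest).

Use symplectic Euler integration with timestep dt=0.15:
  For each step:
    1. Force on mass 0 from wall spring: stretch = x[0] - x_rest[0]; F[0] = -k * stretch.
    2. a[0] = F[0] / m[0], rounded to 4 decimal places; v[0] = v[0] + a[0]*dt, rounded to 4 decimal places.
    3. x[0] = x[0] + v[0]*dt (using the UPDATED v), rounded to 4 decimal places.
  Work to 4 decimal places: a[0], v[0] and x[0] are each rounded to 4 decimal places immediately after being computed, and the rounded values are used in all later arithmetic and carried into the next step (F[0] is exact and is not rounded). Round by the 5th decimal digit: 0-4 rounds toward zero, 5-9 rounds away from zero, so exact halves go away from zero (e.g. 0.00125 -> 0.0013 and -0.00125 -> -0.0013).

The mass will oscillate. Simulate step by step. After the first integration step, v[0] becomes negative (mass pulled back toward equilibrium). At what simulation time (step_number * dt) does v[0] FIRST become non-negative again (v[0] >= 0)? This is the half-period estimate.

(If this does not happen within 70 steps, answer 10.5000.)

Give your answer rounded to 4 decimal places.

Step 0: x=[2.9000] v=[0.0000]
Step 1: x=[2.8740] v=[-0.1736]
Step 2: x=[2.8230] v=[-0.3397]
Step 3: x=[2.7494] v=[-0.4910]
Step 4: x=[2.6563] v=[-0.6210]
Step 5: x=[2.5477] v=[-0.7241]
Step 6: x=[2.4283] v=[-0.7958]
Step 7: x=[2.3034] v=[-0.8329]
Step 8: x=[2.1783] v=[-0.8339]
Step 9: x=[2.0585] v=[-0.7987]
Step 10: x=[1.9492] v=[-0.7288]
Step 11: x=[1.8551] v=[-0.6273]
Step 12: x=[1.7803] v=[-0.4986]
Step 13: x=[1.7281] v=[-0.3483]
Step 14: x=[1.7007] v=[-0.1829]
Step 15: x=[1.6993] v=[-0.0095]
Step 16: x=[1.7239] v=[0.1643]
First v>=0 after going negative at step 16, time=2.4000

Answer: 2.4000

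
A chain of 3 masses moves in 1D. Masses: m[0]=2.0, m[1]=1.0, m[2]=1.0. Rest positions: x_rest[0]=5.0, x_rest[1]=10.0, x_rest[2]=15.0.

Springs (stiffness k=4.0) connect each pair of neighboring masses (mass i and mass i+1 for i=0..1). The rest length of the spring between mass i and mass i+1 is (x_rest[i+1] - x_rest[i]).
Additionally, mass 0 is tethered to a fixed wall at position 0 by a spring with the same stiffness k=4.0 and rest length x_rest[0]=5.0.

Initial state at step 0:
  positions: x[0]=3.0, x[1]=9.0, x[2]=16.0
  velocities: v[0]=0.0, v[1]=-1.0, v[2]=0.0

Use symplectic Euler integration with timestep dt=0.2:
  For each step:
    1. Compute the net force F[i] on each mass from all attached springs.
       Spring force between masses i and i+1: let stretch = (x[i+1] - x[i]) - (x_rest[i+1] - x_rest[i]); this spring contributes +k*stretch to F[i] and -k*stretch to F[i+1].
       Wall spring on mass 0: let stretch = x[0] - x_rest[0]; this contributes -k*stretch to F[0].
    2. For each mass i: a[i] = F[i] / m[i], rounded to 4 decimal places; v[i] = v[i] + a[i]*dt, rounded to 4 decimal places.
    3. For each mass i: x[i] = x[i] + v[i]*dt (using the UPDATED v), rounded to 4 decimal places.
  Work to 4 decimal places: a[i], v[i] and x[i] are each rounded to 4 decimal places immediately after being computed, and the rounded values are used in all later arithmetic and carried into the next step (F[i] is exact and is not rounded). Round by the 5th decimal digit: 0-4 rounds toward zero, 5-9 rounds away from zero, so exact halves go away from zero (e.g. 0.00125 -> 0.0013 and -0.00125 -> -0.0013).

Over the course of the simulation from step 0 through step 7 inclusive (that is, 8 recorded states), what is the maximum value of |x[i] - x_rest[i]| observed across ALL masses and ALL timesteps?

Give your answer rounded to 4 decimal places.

Step 0: x=[3.0000 9.0000 16.0000] v=[0.0000 -1.0000 0.0000]
Step 1: x=[3.2400 8.9600 15.6800] v=[1.2000 -0.2000 -1.6000]
Step 2: x=[3.6784 9.0800 15.0848] v=[2.1920 0.6000 -2.9760]
Step 3: x=[4.2547 9.2965 14.3288] v=[2.8813 1.0826 -3.7798]
Step 4: x=[4.8939 9.5115 13.5677] v=[3.1961 1.0750 -3.8056]
Step 5: x=[5.5110 9.6367 12.9576] v=[3.0856 0.6259 -3.0506]
Step 6: x=[6.0173 9.6331 12.6161] v=[2.5315 -0.0179 -1.7073]
Step 7: x=[6.3315 9.5283 12.5974] v=[1.5709 -0.5241 -0.0937]
Max displacement = 2.4026

Answer: 2.4026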